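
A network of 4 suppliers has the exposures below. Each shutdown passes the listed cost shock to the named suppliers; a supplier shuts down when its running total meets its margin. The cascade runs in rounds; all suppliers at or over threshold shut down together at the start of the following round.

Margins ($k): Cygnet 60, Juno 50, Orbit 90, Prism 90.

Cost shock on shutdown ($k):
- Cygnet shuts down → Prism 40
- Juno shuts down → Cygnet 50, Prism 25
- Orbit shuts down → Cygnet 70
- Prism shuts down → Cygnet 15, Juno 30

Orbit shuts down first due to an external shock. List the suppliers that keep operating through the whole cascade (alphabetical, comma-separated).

Juno, Prism

Round 1 — Orbit shuts down (initial).
  Cygnet: +70 → 70 ≥ 60
Round 2 — Cygnet shuts down.
  Prism: +40 → 40 < 90
No further shutdowns.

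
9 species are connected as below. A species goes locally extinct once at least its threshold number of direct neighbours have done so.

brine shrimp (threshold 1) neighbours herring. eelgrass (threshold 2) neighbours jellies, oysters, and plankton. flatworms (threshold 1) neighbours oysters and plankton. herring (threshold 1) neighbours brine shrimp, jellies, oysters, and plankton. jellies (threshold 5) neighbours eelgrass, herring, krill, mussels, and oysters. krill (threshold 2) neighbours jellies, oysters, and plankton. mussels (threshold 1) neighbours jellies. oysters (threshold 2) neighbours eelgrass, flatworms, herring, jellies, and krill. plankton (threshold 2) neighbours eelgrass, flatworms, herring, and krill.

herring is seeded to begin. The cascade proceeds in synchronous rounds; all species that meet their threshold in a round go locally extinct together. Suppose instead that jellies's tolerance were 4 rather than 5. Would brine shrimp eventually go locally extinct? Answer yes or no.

yes

With jellies's tolerance at 4:
Round 1 — herring goes locally extinct (initial).
Round 2 — checking thresholds:
  brine shrimp: 1 of 1 neighbours ≥ 1, goes locally extinct.
  jellies: 1 of 5 neighbours < 4, holds.
  oysters: 1 of 5 neighbours < 2, holds.
  plankton: 1 of 4 neighbours < 2, holds.
Round 3 — no new extinctions; cascade stops.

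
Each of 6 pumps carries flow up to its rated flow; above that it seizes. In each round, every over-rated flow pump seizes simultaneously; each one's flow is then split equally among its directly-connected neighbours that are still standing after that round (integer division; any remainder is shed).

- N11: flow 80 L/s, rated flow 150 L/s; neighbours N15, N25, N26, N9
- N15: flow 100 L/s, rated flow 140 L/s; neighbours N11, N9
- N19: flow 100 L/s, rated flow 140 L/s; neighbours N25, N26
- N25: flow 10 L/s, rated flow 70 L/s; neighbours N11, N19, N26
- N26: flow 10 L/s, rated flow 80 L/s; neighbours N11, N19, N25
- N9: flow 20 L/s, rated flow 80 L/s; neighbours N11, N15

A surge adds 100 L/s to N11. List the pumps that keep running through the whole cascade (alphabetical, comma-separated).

Round 1 — N11 at 180 > 150. N11 seizes.
  N11 sheds 180 L/s to N15, N25, N26, N9: 45 each.
    N15: 100+45 = 145 > 140
    N25: 10+45 = 55 ≤ 70
    N26: 10+45 = 55 ≤ 80
    N9: 20+45 = 65 ≤ 80
Round 2 — N15 seizes.
  N15 sheds 145 L/s to N9: 145 each.
    N9: 65+145 = 210 > 80
Round 3 — N9 seizes.
  N9 sheds 210 L/s: no online neighbours, lost.
No further seizures.

N19, N25, N26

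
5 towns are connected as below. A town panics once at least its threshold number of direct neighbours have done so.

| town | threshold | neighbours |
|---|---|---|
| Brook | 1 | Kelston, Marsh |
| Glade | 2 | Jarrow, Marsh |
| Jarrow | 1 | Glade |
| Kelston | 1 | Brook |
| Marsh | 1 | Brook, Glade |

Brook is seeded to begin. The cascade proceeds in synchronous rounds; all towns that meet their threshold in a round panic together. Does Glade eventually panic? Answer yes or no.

Round 1 — Brook panics (initial).
Round 2 — checking thresholds:
  Kelston: 1 of 1 neighbours ≥ 1, panics.
  Marsh: 1 of 2 neighbours ≥ 1, panics.
Round 3 — no new panics; cascade stops.

no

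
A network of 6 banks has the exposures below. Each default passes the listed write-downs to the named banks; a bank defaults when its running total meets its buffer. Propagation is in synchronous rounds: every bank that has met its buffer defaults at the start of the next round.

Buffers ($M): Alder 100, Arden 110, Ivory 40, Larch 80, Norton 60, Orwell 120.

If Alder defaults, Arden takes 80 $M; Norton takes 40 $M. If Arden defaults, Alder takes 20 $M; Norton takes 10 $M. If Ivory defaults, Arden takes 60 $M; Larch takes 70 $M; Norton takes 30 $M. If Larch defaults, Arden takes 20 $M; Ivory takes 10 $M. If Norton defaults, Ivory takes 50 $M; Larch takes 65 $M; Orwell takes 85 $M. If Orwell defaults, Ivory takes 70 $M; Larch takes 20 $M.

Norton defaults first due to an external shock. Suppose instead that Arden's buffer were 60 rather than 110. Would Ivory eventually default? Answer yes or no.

With Arden's buffer at 60:
Round 1 — Norton defaults (initial).
  Ivory: +50 → 50 ≥ 40
  Larch: +65 → 65 < 80
  Orwell: +85 → 85 < 120
Round 2 — Ivory defaults.
  Arden: +60 → 60 ≥ 60
  Larch: +70 → 135 ≥ 80
Round 3 — Arden, Larch default.
  Alder: +20 → 20 < 100
No further defaults.

yes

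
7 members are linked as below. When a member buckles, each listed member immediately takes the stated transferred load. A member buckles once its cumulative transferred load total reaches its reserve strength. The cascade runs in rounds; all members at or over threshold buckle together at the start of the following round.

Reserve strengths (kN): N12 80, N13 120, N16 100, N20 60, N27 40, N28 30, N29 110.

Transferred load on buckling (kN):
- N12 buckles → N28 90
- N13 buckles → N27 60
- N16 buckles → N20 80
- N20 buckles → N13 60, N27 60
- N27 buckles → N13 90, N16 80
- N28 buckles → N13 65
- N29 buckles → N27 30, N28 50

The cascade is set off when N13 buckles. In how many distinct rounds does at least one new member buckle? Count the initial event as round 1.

Round 1 — N13 buckles (initial).
  N27: +60 → 60 ≥ 40
Round 2 — N27 buckles.
  N16: +80 → 80 < 100
No further bucklings.

2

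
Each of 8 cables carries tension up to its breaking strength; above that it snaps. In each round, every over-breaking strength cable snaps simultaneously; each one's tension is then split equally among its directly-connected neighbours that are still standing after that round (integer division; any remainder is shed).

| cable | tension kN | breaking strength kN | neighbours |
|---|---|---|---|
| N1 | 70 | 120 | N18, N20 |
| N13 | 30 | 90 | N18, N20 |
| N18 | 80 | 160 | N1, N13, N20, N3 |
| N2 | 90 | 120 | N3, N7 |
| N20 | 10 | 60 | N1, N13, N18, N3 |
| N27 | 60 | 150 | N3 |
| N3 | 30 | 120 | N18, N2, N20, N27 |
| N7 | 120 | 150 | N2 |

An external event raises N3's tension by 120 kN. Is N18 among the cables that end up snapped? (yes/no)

Round 1 — N3 at 150 > 120. N3 snaps.
  N3 sheds 150 kN to N18, N2, N20, N27: 37 each (2 lost).
    N18: 80+37 = 117 ≤ 160
    N2: 90+37 = 127 > 120
    N20: 10+37 = 47 ≤ 60
    N27: 60+37 = 97 ≤ 150
Round 2 — N2 snaps.
  N2 sheds 127 kN to N7: 127 each.
    N7: 120+127 = 247 > 150
Round 3 — N7 snaps.
  N7 sheds 247 kN: no online neighbours, lost.
No further breaks.

no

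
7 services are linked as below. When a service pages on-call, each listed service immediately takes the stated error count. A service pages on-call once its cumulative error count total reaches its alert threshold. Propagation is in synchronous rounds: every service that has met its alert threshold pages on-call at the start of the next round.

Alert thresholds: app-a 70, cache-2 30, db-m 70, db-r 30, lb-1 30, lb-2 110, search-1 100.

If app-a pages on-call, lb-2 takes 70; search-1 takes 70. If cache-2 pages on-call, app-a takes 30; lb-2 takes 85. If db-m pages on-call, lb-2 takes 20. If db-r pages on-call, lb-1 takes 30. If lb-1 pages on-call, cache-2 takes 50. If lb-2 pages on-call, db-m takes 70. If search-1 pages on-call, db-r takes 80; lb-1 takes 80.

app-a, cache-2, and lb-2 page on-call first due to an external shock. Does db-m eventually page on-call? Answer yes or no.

yes

Round 1 — app-a, cache-2, lb-2 page on-call (initial).
  db-m: +70 → 70 ≥ 70
  search-1: +70 → 70 < 100
Round 2 — db-m pages on-call.
No further pages.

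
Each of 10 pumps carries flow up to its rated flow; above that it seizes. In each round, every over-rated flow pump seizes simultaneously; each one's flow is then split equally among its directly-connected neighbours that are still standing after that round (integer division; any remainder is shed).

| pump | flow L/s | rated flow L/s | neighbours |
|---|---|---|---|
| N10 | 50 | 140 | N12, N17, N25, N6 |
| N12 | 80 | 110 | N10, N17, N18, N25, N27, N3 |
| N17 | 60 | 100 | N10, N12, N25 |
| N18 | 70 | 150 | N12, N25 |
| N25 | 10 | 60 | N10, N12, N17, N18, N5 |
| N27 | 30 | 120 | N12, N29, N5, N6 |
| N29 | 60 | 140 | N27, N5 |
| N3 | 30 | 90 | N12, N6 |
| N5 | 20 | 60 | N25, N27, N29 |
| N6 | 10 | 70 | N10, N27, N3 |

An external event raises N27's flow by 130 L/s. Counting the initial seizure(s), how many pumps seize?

2

Round 1 — N27 at 160 > 120. N27 seizes.
  N27 sheds 160 L/s to N12, N29, N5, N6: 40 each.
    N12: 80+40 = 120 > 110
    N29: 60+40 = 100 ≤ 140
    N5: 20+40 = 60 ≤ 60
    N6: 10+40 = 50 ≤ 70
Round 2 — N12 seizes.
  N12 sheds 120 L/s to N10, N17, N18, N25, N3: 24 each.
    N10: 50+24 = 74 ≤ 140
    N17: 60+24 = 84 ≤ 100
    N18: 70+24 = 94 ≤ 150
    N25: 10+24 = 34 ≤ 60
    N3: 30+24 = 54 ≤ 90
No further seizures.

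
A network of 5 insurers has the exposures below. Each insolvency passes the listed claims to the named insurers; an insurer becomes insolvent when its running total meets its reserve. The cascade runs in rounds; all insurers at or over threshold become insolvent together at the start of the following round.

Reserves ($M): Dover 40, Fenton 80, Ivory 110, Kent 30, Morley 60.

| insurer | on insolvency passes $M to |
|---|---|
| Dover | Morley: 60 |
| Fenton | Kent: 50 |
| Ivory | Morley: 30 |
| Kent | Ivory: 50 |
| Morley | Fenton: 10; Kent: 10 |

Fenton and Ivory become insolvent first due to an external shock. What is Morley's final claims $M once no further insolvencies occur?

30

Round 1 — Fenton, Ivory become insolvent (initial).
  Kent: +50 → 50 ≥ 30
  Morley: +30 → 30 < 60
Round 2 — Kent becomes insolvent.
No further insolvencies.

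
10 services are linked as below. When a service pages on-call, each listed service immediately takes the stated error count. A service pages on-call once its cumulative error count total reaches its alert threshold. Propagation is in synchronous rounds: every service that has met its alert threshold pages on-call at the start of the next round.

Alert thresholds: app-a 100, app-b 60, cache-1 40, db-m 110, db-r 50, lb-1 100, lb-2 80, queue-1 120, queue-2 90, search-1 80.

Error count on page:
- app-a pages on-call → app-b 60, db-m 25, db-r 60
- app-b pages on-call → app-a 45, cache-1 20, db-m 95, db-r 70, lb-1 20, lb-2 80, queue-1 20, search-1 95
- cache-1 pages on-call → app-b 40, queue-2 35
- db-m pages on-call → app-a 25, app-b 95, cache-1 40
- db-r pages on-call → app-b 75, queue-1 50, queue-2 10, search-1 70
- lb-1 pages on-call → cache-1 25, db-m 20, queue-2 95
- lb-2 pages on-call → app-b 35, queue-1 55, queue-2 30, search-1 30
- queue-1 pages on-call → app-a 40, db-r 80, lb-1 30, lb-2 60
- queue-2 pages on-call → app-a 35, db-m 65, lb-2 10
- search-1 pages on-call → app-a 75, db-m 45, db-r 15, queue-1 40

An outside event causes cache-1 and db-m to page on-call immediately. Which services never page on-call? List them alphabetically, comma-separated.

lb-1, queue-2

Round 1 — cache-1, db-m page on-call (initial).
  app-a: +25 → 25 < 100
  app-b: +40+95 → 135 ≥ 60
  queue-2: +35 → 35 < 90
Round 2 — app-b pages on-call.
  app-a: +45 → 70 < 100
  db-r: +70 → 70 ≥ 50
  lb-1: +20 → 20 < 100
  lb-2: +80 → 80 ≥ 80
  queue-1: +20 → 20 < 120
  search-1: +95 → 95 ≥ 80
Round 3 — db-r, lb-2, search-1 page on-call.
  app-a: +75 → 145 ≥ 100
  queue-1: +50+55+40 → 165 ≥ 120
  queue-2: +10+30 → 75 < 90
Round 4 — app-a, queue-1 page on-call.
  lb-1: +30 → 50 < 100
No further pages.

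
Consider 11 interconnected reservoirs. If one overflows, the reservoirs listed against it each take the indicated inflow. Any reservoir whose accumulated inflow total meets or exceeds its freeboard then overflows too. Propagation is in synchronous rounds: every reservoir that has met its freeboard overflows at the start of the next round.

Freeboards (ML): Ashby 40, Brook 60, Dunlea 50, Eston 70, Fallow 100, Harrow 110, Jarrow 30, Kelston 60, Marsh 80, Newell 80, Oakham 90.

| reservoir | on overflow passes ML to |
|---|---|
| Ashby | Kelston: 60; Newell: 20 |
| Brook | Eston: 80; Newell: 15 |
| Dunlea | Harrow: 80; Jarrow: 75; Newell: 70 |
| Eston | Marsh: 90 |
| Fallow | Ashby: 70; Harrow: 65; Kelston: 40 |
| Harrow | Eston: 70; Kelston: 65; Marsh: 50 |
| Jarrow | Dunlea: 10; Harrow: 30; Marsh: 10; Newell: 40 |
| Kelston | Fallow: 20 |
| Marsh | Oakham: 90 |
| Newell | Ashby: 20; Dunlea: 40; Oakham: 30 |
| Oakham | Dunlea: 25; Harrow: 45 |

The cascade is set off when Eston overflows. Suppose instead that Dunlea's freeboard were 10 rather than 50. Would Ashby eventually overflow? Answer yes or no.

no

With Dunlea's freeboard at 10:
Round 1 — Eston overflows (initial).
  Marsh: +90 → 90 ≥ 80
Round 2 — Marsh overflows.
  Oakham: +90 → 90 ≥ 90
Round 3 — Oakham overflows.
  Dunlea: +25 → 25 ≥ 10
  Harrow: +45 → 45 < 110
Round 4 — Dunlea overflows.
  Harrow: +80 → 125 ≥ 110
  Jarrow: +75 → 75 ≥ 30
  Newell: +70 → 70 < 80
Round 5 — Harrow, Jarrow overflow.
  Kelston: +65 → 65 ≥ 60
  Newell: +40 → 110 ≥ 80
Round 6 — Kelston, Newell overflow.
  Ashby: +20 → 20 < 40
  Fallow: +20 → 20 < 100
No further overflows.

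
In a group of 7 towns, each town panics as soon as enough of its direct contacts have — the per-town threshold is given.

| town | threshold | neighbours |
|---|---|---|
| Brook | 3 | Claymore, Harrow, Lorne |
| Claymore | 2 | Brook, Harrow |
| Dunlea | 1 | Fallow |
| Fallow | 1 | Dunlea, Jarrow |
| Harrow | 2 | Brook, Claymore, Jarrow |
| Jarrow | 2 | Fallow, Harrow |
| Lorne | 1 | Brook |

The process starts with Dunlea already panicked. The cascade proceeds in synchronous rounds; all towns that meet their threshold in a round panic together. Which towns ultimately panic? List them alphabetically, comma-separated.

Dunlea, Fallow

Round 1 — Dunlea panics (initial).
Round 2 — checking thresholds:
  Fallow: 1 of 2 neighbours ≥ 1, panics.
Round 3 — no new panics; cascade stops.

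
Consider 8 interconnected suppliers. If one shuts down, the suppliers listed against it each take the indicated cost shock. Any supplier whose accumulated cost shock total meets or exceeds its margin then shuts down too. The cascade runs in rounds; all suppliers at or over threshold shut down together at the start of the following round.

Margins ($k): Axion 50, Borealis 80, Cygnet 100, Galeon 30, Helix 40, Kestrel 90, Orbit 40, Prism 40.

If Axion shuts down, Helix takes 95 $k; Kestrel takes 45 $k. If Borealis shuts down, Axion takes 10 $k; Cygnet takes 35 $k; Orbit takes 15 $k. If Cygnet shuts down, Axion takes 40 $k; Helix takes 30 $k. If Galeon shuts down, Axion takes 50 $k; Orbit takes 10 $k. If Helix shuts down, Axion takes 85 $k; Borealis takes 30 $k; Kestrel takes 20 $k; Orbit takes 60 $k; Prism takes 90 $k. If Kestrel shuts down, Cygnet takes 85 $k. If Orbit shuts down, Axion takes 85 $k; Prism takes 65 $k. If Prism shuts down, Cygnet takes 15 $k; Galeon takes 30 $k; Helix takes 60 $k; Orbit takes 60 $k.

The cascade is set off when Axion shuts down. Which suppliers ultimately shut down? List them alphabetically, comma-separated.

Axion, Galeon, Helix, Orbit, Prism

Round 1 — Axion shuts down (initial).
  Helix: +95 → 95 ≥ 40
  Kestrel: +45 → 45 < 90
Round 2 — Helix shuts down.
  Borealis: +30 → 30 < 80
  Kestrel: +20 → 65 < 90
  Orbit: +60 → 60 ≥ 40
  Prism: +90 → 90 ≥ 40
Round 3 — Orbit, Prism shut down.
  Cygnet: +15 → 15 < 100
  Galeon: +30 → 30 ≥ 30
Round 4 — Galeon shuts down.
No further shutdowns.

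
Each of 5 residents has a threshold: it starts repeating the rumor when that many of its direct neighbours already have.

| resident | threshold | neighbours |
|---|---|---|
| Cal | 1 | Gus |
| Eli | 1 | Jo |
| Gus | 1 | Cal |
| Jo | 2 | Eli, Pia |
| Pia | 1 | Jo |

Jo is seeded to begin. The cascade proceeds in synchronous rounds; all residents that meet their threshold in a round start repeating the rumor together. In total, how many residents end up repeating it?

3

Round 1 — Jo starts repeating the rumor (initial).
Round 2 — checking thresholds:
  Eli: 1 of 1 neighbours ≥ 1, starts repeating the rumor.
  Pia: 1 of 1 neighbours ≥ 1, starts repeating the rumor.
Round 3 — no new spreads; cascade stops.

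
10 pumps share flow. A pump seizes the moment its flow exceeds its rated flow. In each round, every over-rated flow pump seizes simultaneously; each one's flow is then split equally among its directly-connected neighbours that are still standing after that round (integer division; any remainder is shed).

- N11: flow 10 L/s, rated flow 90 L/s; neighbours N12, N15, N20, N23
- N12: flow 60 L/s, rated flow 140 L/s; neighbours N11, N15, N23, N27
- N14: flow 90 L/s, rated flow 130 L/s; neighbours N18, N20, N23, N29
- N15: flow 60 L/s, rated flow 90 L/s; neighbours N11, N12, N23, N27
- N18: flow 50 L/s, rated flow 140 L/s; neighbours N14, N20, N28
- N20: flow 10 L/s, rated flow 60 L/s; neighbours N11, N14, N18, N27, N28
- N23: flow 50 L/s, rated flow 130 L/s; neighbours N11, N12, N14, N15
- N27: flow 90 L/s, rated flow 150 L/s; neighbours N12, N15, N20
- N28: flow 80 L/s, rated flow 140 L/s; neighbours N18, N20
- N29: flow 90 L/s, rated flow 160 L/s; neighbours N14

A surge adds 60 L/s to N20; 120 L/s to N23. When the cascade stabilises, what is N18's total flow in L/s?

137

Round 1 — N20 at 70 > 60; N23 at 170 > 130. N20, N23 seize.
  N20 sheds 70 L/s to N11, N14, N18, N27, N28: 14 each.
    N11: 10+14 = 24 ≤ 90
    N14: 90+14 = 104 ≤ 130
    N18: 50+14 = 64 ≤ 140
    N27: 90+14 = 104 ≤ 150
    N28: 80+14 = 94 ≤ 140
  N23 sheds 170 L/s to N11, N12, N14, N15: 42 each (2 lost).
    N11: 24+42 = 66 ≤ 90
    N12: 60+42 = 102 ≤ 140
    N14: 104+42 = 146 > 130
    N15: 60+42 = 102 > 90
Round 2 — N14, N15 seize.
  N14 sheds 146 L/s to N18, N29: 73 each.
    N18: 64+73 = 137 ≤ 140
    N29: 90+73 = 163 > 160
  N15 sheds 102 L/s to N11, N12, N27: 34 each.
    N11: 66+34 = 100 > 90
    N12: 102+34 = 136 ≤ 140
    N27: 104+34 = 138 ≤ 150
Round 3 — N11, N29 seize.
  N11 sheds 100 L/s to N12: 100 each.
    N12: 136+100 = 236 > 140
  N29 sheds 163 L/s: no online neighbours, lost.
Round 4 — N12 seizes.
  N12 sheds 236 L/s to N27: 236 each.
    N27: 138+236 = 374 > 150
Round 5 — N27 seizes.
  N27 sheds 374 L/s: no online neighbours, lost.
No further seizures.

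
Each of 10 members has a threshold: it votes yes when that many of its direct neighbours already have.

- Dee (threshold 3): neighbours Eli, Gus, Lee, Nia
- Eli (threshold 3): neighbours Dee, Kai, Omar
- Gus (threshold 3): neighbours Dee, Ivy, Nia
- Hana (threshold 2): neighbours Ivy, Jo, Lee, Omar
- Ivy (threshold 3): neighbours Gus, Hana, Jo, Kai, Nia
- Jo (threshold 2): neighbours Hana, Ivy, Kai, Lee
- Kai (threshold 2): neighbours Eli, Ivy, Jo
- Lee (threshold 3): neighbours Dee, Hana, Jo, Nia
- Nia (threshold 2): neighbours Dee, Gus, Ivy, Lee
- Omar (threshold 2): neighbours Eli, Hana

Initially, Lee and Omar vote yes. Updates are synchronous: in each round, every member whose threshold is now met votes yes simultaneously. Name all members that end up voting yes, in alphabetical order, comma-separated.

Hana, Jo, Lee, Omar

Round 1 — Lee, Omar vote yes (initial).
Round 2 — checking thresholds:
  Dee: 1 of 4 neighbours < 3, below threshold.
  Eli: 1 of 3 neighbours < 3, below threshold.
  Hana: 2 of 4 neighbours ≥ 2, votes yes.
  Jo: 1 of 4 neighbours < 2, below threshold.
  Nia: 1 of 4 neighbours < 2, below threshold.
Round 3 — checking thresholds:
  Dee: 1 of 4 neighbours < 3, below threshold.
  Eli: 1 of 3 neighbours < 3, below threshold.
  Ivy: 1 of 5 neighbours < 3, below threshold.
  Jo: 2 of 4 neighbours ≥ 2, votes yes.
  Nia: 1 of 4 neighbours < 2, below threshold.
Round 4 — no new yes votes; cascade stops.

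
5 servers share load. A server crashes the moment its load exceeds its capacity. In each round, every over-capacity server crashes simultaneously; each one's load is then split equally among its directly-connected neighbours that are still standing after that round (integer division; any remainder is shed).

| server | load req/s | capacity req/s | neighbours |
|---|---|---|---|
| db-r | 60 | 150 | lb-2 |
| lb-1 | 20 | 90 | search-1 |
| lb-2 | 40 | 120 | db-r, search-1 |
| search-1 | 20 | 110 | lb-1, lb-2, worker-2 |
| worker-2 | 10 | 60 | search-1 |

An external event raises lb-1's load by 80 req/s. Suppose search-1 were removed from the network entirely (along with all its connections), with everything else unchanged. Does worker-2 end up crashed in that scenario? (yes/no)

no

With search-1 removed:
Round 1 — lb-1 at 100 > 90. lb-1 crashes.
  lb-1 sheds 100 req/s: no online neighbours, lost.
No further crashes.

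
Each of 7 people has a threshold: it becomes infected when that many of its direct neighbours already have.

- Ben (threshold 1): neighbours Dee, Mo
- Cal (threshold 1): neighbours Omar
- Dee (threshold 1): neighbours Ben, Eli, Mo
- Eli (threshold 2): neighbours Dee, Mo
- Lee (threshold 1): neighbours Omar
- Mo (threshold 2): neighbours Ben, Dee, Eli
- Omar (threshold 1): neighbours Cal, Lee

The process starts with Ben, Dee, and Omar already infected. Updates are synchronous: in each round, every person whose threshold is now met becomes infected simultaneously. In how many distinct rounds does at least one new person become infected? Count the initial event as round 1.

Round 1 — Ben, Dee, Omar become infected (initial).
Round 2 — checking thresholds:
  Cal: 1 of 1 neighbours ≥ 1, becomes infected.
  Eli: 1 of 2 neighbours < 2, holds.
  Lee: 1 of 1 neighbours ≥ 1, becomes infected.
  Mo: 2 of 3 neighbours ≥ 2, becomes infected.
Round 3 — checking thresholds:
  Eli: 2 of 2 neighbours ≥ 2, becomes infected.
Round 4 — no new infections; cascade stops.

3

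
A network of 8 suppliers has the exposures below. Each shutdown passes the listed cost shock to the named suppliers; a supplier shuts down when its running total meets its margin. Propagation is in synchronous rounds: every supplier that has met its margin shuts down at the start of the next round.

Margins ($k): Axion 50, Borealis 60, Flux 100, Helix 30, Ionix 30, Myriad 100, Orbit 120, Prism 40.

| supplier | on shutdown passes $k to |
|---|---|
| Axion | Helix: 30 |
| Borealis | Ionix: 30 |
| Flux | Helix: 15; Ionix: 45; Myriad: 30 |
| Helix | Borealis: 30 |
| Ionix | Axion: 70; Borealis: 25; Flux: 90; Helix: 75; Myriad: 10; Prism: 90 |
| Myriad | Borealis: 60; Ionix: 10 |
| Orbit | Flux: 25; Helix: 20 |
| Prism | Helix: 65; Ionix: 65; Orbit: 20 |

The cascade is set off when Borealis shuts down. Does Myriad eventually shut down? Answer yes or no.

Round 1 — Borealis shuts down (initial).
  Ionix: +30 → 30 ≥ 30
Round 2 — Ionix shuts down.
  Axion: +70 → 70 ≥ 50
  Flux: +90 → 90 < 100
  Helix: +75 → 75 ≥ 30
  Myriad: +10 → 10 < 100
  Prism: +90 → 90 ≥ 40
Round 3 — Axion, Helix, Prism shut down.
  Orbit: +20 → 20 < 120
No further shutdowns.

no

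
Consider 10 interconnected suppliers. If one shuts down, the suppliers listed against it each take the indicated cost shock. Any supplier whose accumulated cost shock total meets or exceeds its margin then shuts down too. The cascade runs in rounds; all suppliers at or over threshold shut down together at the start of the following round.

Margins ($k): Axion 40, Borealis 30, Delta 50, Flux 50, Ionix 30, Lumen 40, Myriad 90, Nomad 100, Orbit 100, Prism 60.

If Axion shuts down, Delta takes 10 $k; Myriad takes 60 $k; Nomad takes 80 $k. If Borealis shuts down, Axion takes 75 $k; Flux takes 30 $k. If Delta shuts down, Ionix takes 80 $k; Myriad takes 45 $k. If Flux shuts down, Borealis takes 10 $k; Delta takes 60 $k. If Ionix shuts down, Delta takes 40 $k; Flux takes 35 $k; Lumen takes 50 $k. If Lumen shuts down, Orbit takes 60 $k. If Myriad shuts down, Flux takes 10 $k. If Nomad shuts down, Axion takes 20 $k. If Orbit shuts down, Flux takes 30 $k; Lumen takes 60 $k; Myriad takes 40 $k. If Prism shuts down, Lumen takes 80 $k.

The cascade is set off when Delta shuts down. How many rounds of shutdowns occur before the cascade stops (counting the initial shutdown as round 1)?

Round 1 — Delta shuts down (initial).
  Ionix: +80 → 80 ≥ 30
  Myriad: +45 → 45 < 90
Round 2 — Ionix shuts down.
  Flux: +35 → 35 < 50
  Lumen: +50 → 50 ≥ 40
Round 3 — Lumen shuts down.
  Orbit: +60 → 60 < 100
No further shutdowns.

3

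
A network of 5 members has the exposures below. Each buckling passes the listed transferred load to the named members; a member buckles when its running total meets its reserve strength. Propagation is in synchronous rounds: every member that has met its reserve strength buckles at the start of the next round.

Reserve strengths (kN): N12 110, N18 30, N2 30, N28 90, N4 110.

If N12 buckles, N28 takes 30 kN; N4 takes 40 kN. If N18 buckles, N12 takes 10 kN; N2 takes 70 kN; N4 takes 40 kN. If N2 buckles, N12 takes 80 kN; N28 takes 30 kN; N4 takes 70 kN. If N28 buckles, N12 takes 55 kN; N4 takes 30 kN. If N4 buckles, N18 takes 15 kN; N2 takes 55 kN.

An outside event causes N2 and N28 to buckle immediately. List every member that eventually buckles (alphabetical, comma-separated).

Round 1 — N2, N28 buckle (initial).
  N12: +80+55 → 135 ≥ 110
  N4: +70+30 → 100 < 110
Round 2 — N12 buckles.
  N4: +40 → 140 ≥ 110
Round 3 — N4 buckles.
  N18: +15 → 15 < 30
No further bucklings.

N12, N2, N28, N4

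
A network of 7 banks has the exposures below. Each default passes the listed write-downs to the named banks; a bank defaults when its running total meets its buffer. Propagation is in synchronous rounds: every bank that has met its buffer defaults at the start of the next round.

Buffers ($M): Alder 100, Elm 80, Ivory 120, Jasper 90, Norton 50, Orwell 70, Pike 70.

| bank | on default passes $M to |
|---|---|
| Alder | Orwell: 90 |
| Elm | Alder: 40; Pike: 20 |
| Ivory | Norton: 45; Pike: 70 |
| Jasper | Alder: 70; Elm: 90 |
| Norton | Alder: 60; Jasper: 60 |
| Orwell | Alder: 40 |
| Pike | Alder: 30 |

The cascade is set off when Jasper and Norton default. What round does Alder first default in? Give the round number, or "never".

Round 1 — Jasper, Norton default (initial).
  Alder: +70+60 → 130 ≥ 100
  Elm: +90 → 90 ≥ 80
Round 2 — Alder, Elm default.
  Orwell: +90 → 90 ≥ 70
  Pike: +20 → 20 < 70
Round 3 — Orwell defaults.
No further defaults.

2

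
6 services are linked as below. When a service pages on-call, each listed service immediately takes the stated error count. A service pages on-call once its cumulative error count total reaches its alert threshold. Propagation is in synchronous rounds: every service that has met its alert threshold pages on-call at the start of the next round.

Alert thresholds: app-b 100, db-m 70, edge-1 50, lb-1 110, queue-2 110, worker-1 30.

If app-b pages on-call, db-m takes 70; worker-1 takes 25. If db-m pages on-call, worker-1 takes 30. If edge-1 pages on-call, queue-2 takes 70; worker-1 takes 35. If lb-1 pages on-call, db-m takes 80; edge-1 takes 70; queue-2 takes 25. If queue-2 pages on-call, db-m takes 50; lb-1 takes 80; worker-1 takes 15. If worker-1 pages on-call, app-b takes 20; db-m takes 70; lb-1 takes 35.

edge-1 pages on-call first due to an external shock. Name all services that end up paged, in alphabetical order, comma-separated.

db-m, edge-1, worker-1

Round 1 — edge-1 pages on-call (initial).
  queue-2: +70 → 70 < 110
  worker-1: +35 → 35 ≥ 30
Round 2 — worker-1 pages on-call.
  app-b: +20 → 20 < 100
  db-m: +70 → 70 ≥ 70
  lb-1: +35 → 35 < 110
Round 3 — db-m pages on-call.
No further pages.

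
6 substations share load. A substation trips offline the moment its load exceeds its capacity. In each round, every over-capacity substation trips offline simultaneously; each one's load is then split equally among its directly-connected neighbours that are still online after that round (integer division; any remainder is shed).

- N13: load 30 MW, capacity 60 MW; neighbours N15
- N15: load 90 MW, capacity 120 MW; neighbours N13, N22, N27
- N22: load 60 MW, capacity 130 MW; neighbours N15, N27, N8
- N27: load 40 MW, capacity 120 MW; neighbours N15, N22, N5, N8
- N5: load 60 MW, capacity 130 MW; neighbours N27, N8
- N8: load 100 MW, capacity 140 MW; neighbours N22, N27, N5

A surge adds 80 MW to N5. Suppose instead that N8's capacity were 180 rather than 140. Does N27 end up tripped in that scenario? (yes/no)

no

With N8's capacity at 180:
Round 1 — N5 at 140 > 130. N5 trips offline.
  N5 sheds 140 MW to N27, N8: 70 each.
    N27: 40+70 = 110 ≤ 120
    N8: 100+70 = 170 ≤ 180
No further trips.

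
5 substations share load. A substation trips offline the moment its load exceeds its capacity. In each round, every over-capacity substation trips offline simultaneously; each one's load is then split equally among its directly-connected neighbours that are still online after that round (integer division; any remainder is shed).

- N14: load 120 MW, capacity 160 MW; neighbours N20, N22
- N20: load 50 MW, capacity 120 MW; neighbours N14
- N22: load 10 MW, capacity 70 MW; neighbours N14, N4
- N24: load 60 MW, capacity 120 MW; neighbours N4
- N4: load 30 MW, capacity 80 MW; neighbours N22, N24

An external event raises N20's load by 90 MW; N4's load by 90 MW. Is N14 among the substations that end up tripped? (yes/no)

yes

Round 1 — N20 at 140 > 120; N4 at 120 > 80. N20, N4 trip offline.
  N20 sheds 140 MW to N14: 140 each.
    N14: 120+140 = 260 > 160
  N4 sheds 120 MW to N22, N24: 60 each.
    N22: 10+60 = 70 ≤ 70
    N24: 60+60 = 120 ≤ 120
Round 2 — N14 trips offline.
  N14 sheds 260 MW to N22: 260 each.
    N22: 70+260 = 330 > 70
Round 3 — N22 trips offline.
  N22 sheds 330 MW: no online neighbours, lost.
No further trips.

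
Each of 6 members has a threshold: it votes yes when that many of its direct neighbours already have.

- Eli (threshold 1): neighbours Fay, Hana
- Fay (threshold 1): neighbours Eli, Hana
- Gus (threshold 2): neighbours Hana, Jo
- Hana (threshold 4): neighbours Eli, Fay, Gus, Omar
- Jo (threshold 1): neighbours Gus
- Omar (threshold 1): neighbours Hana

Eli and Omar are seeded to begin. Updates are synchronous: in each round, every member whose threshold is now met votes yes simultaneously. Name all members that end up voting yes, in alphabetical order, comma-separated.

Round 1 — Eli, Omar vote yes (initial).
Round 2 — checking thresholds:
  Fay: 1 of 2 neighbours ≥ 1, votes yes.
  Hana: 2 of 4 neighbours < 4, holds.
Round 3 — no new yes votes; cascade stops.

Eli, Fay, Omar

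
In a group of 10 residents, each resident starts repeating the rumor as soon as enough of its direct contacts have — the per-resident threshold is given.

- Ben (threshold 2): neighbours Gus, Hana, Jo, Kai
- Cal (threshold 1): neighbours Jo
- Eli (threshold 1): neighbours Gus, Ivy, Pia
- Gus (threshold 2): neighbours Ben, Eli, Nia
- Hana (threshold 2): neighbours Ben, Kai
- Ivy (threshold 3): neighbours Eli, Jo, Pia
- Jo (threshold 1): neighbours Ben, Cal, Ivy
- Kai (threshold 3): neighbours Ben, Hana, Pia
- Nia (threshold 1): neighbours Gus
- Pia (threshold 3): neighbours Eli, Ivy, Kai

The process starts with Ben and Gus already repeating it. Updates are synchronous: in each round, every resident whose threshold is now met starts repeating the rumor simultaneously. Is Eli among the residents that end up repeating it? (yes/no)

Round 1 — Ben, Gus start repeating the rumor (initial).
Round 2 — checking thresholds:
  Eli: 1 of 3 neighbours ≥ 1, starts repeating the rumor.
  Hana: 1 of 2 neighbours < 2, not yet.
  Jo: 1 of 3 neighbours ≥ 1, starts repeating the rumor.
  Kai: 1 of 3 neighbours < 3, not yet.
  Nia: 1 of 1 neighbours ≥ 1, starts repeating the rumor.
Round 3 — checking thresholds:
  Cal: 1 of 1 neighbours ≥ 1, starts repeating the rumor.
  Hana: 1 of 2 neighbours < 2, not yet.
  Ivy: 2 of 3 neighbours < 3, not yet.
  Kai: 1 of 3 neighbours < 3, not yet.
  Pia: 1 of 3 neighbours < 3, not yet.
Round 4 — no new spreads; cascade stops.

yes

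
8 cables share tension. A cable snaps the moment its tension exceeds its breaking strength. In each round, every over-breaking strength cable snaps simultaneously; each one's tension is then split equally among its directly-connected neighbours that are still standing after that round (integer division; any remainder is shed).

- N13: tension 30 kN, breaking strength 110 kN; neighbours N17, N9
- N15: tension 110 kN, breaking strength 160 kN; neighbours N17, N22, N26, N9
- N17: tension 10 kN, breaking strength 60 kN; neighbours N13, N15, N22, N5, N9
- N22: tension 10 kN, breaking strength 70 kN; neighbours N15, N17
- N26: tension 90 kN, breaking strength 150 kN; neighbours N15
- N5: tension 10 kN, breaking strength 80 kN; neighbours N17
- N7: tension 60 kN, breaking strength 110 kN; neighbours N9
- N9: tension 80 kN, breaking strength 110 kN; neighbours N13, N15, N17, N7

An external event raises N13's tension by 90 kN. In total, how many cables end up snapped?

7

Round 1 — N13 at 120 > 110. N13 snaps.
  N13 sheds 120 kN to N17, N9: 60 each.
    N17: 10+60 = 70 > 60
    N9: 80+60 = 140 > 110
Round 2 — N17, N9 snap.
  N17 sheds 70 kN to N15, N22, N5: 23 each (1 lost).
    N15: 110+23 = 133 ≤ 160
    N22: 10+23 = 33 ≤ 70
    N5: 10+23 = 33 ≤ 80
  N9 sheds 140 kN to N15, N7: 70 each.
    N15: 133+70 = 203 > 160
    N7: 60+70 = 130 > 110
Round 3 — N15, N7 snap.
  N15 sheds 203 kN to N22, N26: 101 each (1 lost).
    N22: 33+101 = 134 > 70
    N26: 90+101 = 191 > 150
  N7 sheds 130 kN: no online neighbours, lost.
Round 4 — N22, N26 snap.
  N22 sheds 134 kN: no online neighbours, lost.
  N26 sheds 191 kN: no online neighbours, lost.
No further breaks.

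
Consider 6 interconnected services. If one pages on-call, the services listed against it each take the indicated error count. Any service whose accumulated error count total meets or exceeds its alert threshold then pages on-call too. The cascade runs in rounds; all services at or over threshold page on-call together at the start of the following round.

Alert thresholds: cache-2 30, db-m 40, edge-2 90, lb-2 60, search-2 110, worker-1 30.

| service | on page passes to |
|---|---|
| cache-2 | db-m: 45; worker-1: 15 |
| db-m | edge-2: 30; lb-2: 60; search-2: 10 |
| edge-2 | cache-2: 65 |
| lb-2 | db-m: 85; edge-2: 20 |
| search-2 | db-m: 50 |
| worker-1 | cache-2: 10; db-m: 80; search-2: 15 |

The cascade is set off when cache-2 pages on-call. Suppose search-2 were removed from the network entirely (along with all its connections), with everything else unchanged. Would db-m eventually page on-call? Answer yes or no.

yes

With search-2 removed:
Round 1 — cache-2 pages on-call (initial).
  db-m: +45 → 45 ≥ 40
  worker-1: +15 → 15 < 30
Round 2 — db-m pages on-call.
  edge-2: +30 → 30 < 90
  lb-2: +60 → 60 ≥ 60
Round 3 — lb-2 pages on-call.
  edge-2: +20 → 50 < 90
No further pages.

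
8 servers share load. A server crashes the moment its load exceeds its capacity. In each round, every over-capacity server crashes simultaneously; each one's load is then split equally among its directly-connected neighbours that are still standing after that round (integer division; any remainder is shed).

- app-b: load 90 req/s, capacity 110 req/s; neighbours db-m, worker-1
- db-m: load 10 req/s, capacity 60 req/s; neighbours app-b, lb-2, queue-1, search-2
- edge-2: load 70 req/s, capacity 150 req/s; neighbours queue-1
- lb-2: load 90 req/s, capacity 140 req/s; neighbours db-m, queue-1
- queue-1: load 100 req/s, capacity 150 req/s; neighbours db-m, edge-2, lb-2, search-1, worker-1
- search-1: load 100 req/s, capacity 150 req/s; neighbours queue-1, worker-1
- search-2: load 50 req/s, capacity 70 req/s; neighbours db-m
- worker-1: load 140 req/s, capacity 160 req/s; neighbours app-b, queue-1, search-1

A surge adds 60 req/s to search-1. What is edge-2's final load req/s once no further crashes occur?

Round 1 — search-1 at 160 > 150. search-1 crashes.
  search-1 sheds 160 req/s to queue-1, worker-1: 80 each.
    queue-1: 100+80 = 180 > 150
    worker-1: 140+80 = 220 > 160
Round 2 — queue-1, worker-1 crash.
  queue-1 sheds 180 req/s to db-m, edge-2, lb-2: 60 each.
    db-m: 10+60 = 70 > 60
    edge-2: 70+60 = 130 ≤ 150
    lb-2: 90+60 = 150 > 140
  worker-1 sheds 220 req/s to app-b: 220 each.
    app-b: 90+220 = 310 > 110
Round 3 — app-b, db-m, lb-2 crash.
  app-b sheds 310 req/s: no online neighbours, lost.
  db-m sheds 70 req/s to search-2: 70 each.
    search-2: 50+70 = 120 > 70
  lb-2 sheds 150 req/s: no online neighbours, lost.
Round 4 — search-2 crashes.
  search-2 sheds 120 req/s: no online neighbours, lost.
No further crashes.

130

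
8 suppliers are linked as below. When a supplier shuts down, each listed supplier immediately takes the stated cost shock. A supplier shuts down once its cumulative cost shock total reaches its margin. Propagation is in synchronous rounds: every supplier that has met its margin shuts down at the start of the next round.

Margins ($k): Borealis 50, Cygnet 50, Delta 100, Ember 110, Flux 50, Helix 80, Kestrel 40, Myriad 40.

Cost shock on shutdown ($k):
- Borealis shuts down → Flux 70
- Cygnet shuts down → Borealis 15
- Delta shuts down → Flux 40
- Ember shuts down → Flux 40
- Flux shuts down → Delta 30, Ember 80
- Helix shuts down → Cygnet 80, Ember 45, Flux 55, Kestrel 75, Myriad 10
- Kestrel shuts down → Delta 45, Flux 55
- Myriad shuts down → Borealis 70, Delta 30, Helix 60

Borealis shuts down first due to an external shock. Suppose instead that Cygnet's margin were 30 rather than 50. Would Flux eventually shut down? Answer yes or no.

yes

With Cygnet's margin at 30:
Round 1 — Borealis shuts down (initial).
  Flux: +70 → 70 ≥ 50
Round 2 — Flux shuts down.
  Delta: +30 → 30 < 100
  Ember: +80 → 80 < 110
No further shutdowns.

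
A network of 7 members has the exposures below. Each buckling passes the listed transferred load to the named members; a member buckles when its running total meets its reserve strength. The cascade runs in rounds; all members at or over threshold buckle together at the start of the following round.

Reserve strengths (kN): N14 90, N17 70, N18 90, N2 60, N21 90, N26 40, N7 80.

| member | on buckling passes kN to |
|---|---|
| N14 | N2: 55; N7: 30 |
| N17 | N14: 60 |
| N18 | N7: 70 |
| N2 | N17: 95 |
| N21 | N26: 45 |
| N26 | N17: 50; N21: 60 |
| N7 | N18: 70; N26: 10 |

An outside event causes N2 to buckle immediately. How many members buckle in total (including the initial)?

Round 1 — N2 buckles (initial).
  N17: +95 → 95 ≥ 70
Round 2 — N17 buckles.
  N14: +60 → 60 < 90
No further bucklings.

2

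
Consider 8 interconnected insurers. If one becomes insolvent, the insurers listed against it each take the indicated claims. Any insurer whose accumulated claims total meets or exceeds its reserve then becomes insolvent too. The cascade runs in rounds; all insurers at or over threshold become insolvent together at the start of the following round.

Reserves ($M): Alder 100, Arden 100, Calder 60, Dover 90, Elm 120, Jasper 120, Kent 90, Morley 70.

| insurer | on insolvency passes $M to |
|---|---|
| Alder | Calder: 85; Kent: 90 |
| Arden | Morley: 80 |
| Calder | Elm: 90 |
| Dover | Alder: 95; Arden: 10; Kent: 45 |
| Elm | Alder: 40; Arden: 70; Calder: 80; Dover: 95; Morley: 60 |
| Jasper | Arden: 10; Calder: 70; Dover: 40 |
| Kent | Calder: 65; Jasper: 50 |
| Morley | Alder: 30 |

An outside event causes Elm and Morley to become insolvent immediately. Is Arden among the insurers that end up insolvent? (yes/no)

no

Round 1 — Elm, Morley become insolvent (initial).
  Alder: +40+30 → 70 < 100
  Arden: +70 → 70 < 100
  Calder: +80 → 80 ≥ 60
  Dover: +95 → 95 ≥ 90
Round 2 — Calder, Dover become insolvent.
  Alder: +95 → 165 ≥ 100
  Arden: +10 → 80 < 100
  Kent: +45 → 45 < 90
Round 3 — Alder becomes insolvent.
  Kent: +90 → 135 ≥ 90
Round 4 — Kent becomes insolvent.
  Jasper: +50 → 50 < 120
No further insolvencies.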